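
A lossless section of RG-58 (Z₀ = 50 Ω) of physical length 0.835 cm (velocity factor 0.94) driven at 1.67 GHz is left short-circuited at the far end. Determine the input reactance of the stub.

X_in ≈ 16.1 Ω (inductive)

λ = v/f = 0.94·c / 1.67 GHz = 0.169 m
βl = 2π·l/λ = 2π × 0.0494 = 17.8°
tan(βl) = 0.321
For a short-circuited stub, Z_in = jZ_0·tan(βl)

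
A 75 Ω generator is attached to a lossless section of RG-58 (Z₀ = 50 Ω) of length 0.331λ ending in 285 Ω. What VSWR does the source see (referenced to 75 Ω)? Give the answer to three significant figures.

βl = 2π × 0.331 = 119°
tan(βl) = -1.79
Z_in = Z_0·(Z_L + jZ_0·tanβl)/(Z_0 + jZ_L·tanβl) = 11.4 + j26.8 Ω
Γ_s = (Z_in − Z_s)/(Z_in + Z_s) = (-63.6 + j26.8)/(86.4 + j26.8), |Γ_s| = 0.763
VSWR = (1 + |Γ_s|)/(1 − |Γ_s|)

VSWR ≈ 7.44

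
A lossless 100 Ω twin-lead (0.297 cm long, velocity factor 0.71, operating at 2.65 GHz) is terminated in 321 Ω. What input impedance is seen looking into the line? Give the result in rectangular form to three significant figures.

λ = v/f = 0.71·c / 2.65 GHz = 0.0804 m
βl = 2π·l/λ = 2π × 0.037 = 13.3°
tan(βl) = tan(13.3°) = 0.236
Z_in = Z_0·(Z_L + jZ_0·tanβl)/(Z_0 + jZ_L·tanβl)
     = 100·(321 + j23.6)/(100 + j75.9)

Z_in ≈ 215 − j140 Ω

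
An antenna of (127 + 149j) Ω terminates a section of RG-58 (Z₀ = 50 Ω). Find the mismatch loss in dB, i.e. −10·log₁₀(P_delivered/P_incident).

Γ = (77 + j149)/(177 + j149), |Γ| = 0.725
|Γ|² = 0.525, so P_del/P_inc = 1 − |Γ|² = 0.475
ML = −10·log₁₀(1 − |Γ|²)

mismatch loss ≈ 3.24 dB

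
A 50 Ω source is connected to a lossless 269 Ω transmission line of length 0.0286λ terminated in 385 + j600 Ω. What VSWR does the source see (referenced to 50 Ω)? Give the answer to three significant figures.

βl = 2π × 0.0286 = 10.3°
tan(βl) = 0.182
Z_in = Z_0·(Z_L + jZ_0·tanβl)/(Z_0 + jZ_L·tanβl) = 944 + j678 Ω
Γ_s = (Z_in − Z_s)/(Z_in + Z_s) = (894 + j678)/(994 + j678), |Γ_s| = 0.933
VSWR = (1 + |Γ_s|)/(1 − |Γ_s|)

VSWR ≈ 28.6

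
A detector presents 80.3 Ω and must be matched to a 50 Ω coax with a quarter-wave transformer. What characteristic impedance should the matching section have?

Z_qwt ≈ 63.4 Ω

Z_qwt = √(Z_0·R_L) = √(50 × 80.3) = √4015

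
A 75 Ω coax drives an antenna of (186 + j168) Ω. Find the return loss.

Γ = (111 + j168)/(261 + j168), |Γ| = 0.649
RL = −20·log₁₀|Γ| = −20·log₁₀(0.649)

RL ≈ 3.76 dB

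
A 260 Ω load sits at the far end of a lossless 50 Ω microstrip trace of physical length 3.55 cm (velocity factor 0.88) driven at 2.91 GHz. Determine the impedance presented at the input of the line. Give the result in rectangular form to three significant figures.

λ = v/f = 0.88·c / 2.91 GHz = 0.0907 m
βl = 2π·l/λ = 2π × 0.391 = 141°
tan(βl) = tan(141°) = -0.814
Z_in = Z_0·(Z_L + jZ_0·tanβl)/(Z_0 + jZ_L·tanβl)
     = 50·(260 − j40.7)/(50 − j212)

Z_in ≈ 22.9 + j56.1 Ω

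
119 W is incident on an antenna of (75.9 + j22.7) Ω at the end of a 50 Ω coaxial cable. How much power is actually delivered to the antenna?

P_delivered ≈ 110 W

|Γ| = |(25.9 + j22.7)/(125.9 + j22.7)| = 0.269
|Γ|² = 0.0725
P_refl = |Γ|²·P_inc = 8.62 W, P_del = (1 − |Γ|²)·P_inc = 110 W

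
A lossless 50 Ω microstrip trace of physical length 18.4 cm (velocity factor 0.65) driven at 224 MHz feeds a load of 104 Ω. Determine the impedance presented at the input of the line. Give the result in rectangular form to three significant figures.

λ = v/f = 0.65·c / 224 MHz = 0.871 m
βl = 2π·l/λ = 2π × 0.211 = 76.1°
tan(βl) = tan(76.1°) = 4.04
Z_in = Z_0·(Z_L + jZ_0·tanβl)/(Z_0 + jZ_L·tanβl)
     = 50·(104 + j202)/(50 + j420)

Z_in ≈ 25.2 − j9.39 Ω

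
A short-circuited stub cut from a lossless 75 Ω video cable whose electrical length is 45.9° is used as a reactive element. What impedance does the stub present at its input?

Z_in ≈ +j77.4 Ω

tan(βl) = 1.03
For a short-circuited stub, Z_in = jZ_0·tan(βl)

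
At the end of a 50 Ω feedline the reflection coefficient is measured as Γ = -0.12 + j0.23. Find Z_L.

Z_L ≈ 35.7 + j17.6 Ω

Z_L = Z_0·(1 + Γ)/(1 − Γ) = 50·(0.88 + j0.23)/(1.12 − j0.23)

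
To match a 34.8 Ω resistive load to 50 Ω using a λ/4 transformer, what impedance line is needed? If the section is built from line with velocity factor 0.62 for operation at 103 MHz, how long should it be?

Z_qwt ≈ 41.7 Ω; length ≈ 45.1 cm

Z_qwt = √(Z_0·R_L) = √(50 × 34.8) = √1740
λ = 0.62·c/f = 1.81 m, so l = λ/4 = 0.451 m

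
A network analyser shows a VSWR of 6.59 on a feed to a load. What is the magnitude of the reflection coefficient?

|Γ| ≈ 0.736

|Γ| = (S − 1)/(S + 1) = (6.59 − 1)/(6.59 + 1) = 5.59/7.59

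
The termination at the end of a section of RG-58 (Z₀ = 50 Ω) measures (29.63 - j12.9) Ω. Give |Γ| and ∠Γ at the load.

Γ = (Z_L − Z_0)/(Z_L + Z_0) = (-20.37 − j12.9)/(79.63 − j12.9)
|Γ| = 24.1/80.7 = 0.299

Γ ≈ 0.299 ∠ -138°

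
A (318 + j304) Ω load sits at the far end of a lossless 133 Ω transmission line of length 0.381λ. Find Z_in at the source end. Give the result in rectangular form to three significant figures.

Z_in ≈ 40.4 + j86.6 Ω

βl = 2π × 0.381 = 137°
tan(βl) = tan(137°) = -0.927
Z_in = Z_0·(Z_L + jZ_0·tanβl)/(Z_0 + jZ_L·tanβl)
     = 133·(318 + j181)/(415 − j295)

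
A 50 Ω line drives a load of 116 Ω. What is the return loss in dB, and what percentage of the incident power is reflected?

Γ = (116 − 50)/(116 + 50) = 0.398
RL = −20·log₁₀(0.398) = 8.01 dB
P_refl/P_inc = |Γ|² = 0.158

RL ≈ 8.01 dB; 15.8% of incident power reflected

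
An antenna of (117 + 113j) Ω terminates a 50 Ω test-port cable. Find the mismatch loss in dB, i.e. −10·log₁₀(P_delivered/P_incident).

Γ = (67 + j113)/(167 + j113), |Γ| = 0.652
|Γ|² = 0.424, so P_del/P_inc = 1 − |Γ|² = 0.576
ML = −10·log₁₀(1 − |Γ|²)

mismatch loss ≈ 2.4 dB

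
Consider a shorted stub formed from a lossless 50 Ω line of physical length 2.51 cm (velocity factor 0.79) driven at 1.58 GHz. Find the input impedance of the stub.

λ = v/f = 0.79·c / 1.58 GHz = 0.15 m
βl = 2π·l/λ = 2π × 0.167 = 60.2°
tan(βl) = 1.75
For a shorted stub, Z_in = jZ_0·tan(βl)

Z_in ≈ +j87.4 Ω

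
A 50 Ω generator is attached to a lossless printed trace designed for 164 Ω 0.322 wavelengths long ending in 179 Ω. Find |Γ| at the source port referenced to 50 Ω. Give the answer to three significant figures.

|Γ| ≈ 0.514

βl = 2π × 0.322 = 116°
tan(βl) = -2.06
Z_in = Z_0·(Z_L + jZ_0·tanβl)/(Z_0 + jZ_L·tanβl) = 155 + j10.7 Ω
Γ_s = (Z_in − Z_s)/(Z_in + Z_s) = (105 + j10.7)/(205 + j10.7), |Γ_s| = 0.514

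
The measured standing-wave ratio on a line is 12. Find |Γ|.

|Γ| ≈ 0.846

|Γ| = (S − 1)/(S + 1) = (12 − 1)/(12 + 1) = 11/13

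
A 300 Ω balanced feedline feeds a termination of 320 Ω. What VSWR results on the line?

VSWR ≈ 1.07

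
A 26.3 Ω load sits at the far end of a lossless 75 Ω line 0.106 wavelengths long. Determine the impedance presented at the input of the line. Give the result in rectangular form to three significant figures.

βl = 2π × 0.106 = 38.2°
tan(βl) = tan(38.2°) = 0.786
Z_in = Z_0·(Z_L + jZ_0·tanβl)/(Z_0 + jZ_L·tanβl)
     = 75·(26.3 + j58.9)/(75 + j20.7)

Z_in ≈ 39.5 + j48 Ω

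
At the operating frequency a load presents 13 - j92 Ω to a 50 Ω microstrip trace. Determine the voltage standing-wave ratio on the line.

Γ = (Z_L − Z_0)/(Z_L + Z_0) = (-37 − j92)/(63 − j92)
|Γ| = 99.2/112 = 0.889
VSWR = (1 + |Γ|)/(1 − |Γ|) = 1.89/0.111

VSWR ≈ 17.1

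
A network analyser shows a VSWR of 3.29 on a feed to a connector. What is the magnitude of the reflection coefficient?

|Γ| ≈ 0.534

|Γ| = (S − 1)/(S + 1) = (3.29 − 1)/(3.29 + 1) = 2.29/4.29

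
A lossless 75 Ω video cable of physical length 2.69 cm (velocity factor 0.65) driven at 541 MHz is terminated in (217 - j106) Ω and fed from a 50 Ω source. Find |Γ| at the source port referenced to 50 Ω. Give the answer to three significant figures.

λ = v/f = 0.65·c / 541 MHz = 0.36 m
βl = 2π·l/λ = 2π × 0.0746 = 26.9°
tan(βl) = 0.507
Z_in = Z_0·(Z_L + jZ_0·tanβl)/(Z_0 + jZ_L·tanβl) = 53.5 − j85.4 Ω
Γ_s = (Z_in − Z_s)/(Z_in + Z_s) = (3.54 − j85.4)/(104 − j85.4), |Γ_s| = 0.637

|Γ| ≈ 0.637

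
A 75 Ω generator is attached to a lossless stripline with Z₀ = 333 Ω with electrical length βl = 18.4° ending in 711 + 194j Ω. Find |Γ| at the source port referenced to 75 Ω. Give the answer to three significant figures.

tan(βl) = 0.333
Z_in = Z_0·(Z_L + jZ_0·tanβl)/(Z_0 + jZ_L·tanβl) = 684 − j225 Ω
Γ_s = (Z_in − Z_s)/(Z_in + Z_s) = (609 − j225)/(759 − j225), |Γ_s| = 0.82

|Γ| ≈ 0.82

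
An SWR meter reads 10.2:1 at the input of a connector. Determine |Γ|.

|Γ| ≈ 0.821

|Γ| = (S − 1)/(S + 1) = (10.2 − 1)/(10.2 + 1) = 9.2/11.2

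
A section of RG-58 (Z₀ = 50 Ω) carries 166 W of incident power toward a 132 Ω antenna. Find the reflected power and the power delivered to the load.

P_reflected ≈ 33.7 W; P_delivered ≈ 132 W

Γ = (132 − 50)/(132 + 50) = 0.451
|Γ|² = 0.203
P_refl = |Γ|²·P_inc = 33.7 W, P_del = (1 − |Γ|²)·P_inc = 132 W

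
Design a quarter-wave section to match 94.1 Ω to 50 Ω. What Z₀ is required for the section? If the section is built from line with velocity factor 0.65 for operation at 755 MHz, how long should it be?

Z_qwt = √(Z_0·R_L) = √(50 × 94.1) = √4705
λ = 0.65·c/f = 0.258 m, so l = λ/4 = 0.0646 m

Z_qwt ≈ 68.6 Ω; length ≈ 6.46 cm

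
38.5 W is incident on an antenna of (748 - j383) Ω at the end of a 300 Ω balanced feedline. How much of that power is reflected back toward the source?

|Γ| = |(448 − j383)/(1048 − j383)| = 0.528
|Γ|² = 0.279
P_refl = |Γ|²·P_inc = 10.7 W, P_del = (1 − |Γ|²)·P_inc = 27.8 W

P_reflected ≈ 10.7 W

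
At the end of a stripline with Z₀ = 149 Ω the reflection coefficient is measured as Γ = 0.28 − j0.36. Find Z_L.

Z_L ≈ 182 − j166 Ω

Z_L = Z_0·(1 + Γ)/(1 − Γ) = 149·(1.28 − j0.36)/(0.72 + j0.36)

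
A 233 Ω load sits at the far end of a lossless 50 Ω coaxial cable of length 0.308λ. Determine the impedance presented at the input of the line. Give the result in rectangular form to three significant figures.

Z_in ≈ 12.2 + j18.1 Ω

βl = 2π × 0.308 = 111°
tan(βl) = tan(111°) = -2.62
Z_in = Z_0·(Z_L + jZ_0·tanβl)/(Z_0 + jZ_L·tanβl)
     = 50·(233 − j131)/(50 − j611)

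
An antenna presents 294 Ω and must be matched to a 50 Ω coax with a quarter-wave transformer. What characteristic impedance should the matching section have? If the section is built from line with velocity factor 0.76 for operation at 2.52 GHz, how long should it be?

Z_qwt ≈ 121 Ω; length ≈ 2.26 cm

Z_qwt = √(Z_0·R_L) = √(50 × 294) = √14700
λ = 0.76·c/f = 0.0905 m, so l = λ/4 = 0.0226 m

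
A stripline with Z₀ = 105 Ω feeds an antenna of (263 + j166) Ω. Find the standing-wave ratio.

VSWR ≈ 3.63

Γ = (Z_L − Z_0)/(Z_L + Z_0) = (158 + j166)/(368 + j166)
|Γ| = 229/404 = 0.568
VSWR = (1 + |Γ|)/(1 − |Γ|) = 1.57/0.432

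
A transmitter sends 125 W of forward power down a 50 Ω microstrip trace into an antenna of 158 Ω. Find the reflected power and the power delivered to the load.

P_reflected ≈ 33.7 W; P_delivered ≈ 91.3 W

Γ = (158 − 50)/(158 + 50) = 0.519
|Γ|² = 0.27
P_refl = |Γ|²·P_inc = 33.7 W, P_del = (1 − |Γ|²)·P_inc = 91.3 W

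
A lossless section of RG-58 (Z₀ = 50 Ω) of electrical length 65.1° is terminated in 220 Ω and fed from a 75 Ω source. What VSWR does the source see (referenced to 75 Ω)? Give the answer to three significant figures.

VSWR ≈ 5.97

tan(βl) = 2.15
Z_in = Z_0·(Z_L + jZ_0·tanβl)/(Z_0 + jZ_L·tanβl) = 13.7 − j21.8 Ω
Γ_s = (Z_in − Z_s)/(Z_in + Z_s) = (-61.3 − j21.8)/(88.7 − j21.8), |Γ_s| = 0.713
VSWR = (1 + |Γ_s|)/(1 − |Γ_s|)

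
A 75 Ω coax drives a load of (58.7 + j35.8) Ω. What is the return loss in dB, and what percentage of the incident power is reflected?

RL ≈ 10.9 dB; 8.08% of incident power reflected

Γ = (-16.3 + j35.8)/(133.7 + j35.8), |Γ| = 0.284
RL = −20·log₁₀(0.284) = 10.9 dB
P_refl/P_inc = |Γ|² = 0.0808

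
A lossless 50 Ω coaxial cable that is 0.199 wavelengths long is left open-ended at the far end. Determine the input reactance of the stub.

X_in ≈ -16.6 Ω (capacitive)

βl = 2π × 0.199 = 71.6°
tan(βl) = 3.01
For an open-ended stub, Z_in = −jZ_0·cot(βl) = −jZ_0/tan(βl)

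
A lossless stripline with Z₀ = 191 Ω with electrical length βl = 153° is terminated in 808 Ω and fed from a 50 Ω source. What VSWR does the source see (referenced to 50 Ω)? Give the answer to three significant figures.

tan(βl) = -0.51
Z_in = Z_0·(Z_L + jZ_0·tanβl)/(Z_0 + jZ_L·tanβl) = 180 + j291 Ω
Γ_s = (Z_in − Z_s)/(Z_in + Z_s) = (130 + j291)/(230 + j291), |Γ_s| = 0.859
VSWR = (1 + |Γ_s|)/(1 − |Γ_s|)

VSWR ≈ 13.2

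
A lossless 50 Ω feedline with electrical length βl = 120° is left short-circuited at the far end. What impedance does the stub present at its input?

Z_in ≈ −j86.6 Ω

tan(βl) = -1.73
For a short-circuited stub, Z_in = jZ_0·tan(βl)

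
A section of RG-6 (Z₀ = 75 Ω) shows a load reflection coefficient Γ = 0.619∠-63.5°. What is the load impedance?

Z_L = Z_0·(1 + Γ)/(1 − Γ) = 75·(1.28 − j0.554)/(0.724 + j0.554)

Z_L ≈ 55.7 − j100 Ω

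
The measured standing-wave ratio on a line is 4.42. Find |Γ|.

|Γ| ≈ 0.631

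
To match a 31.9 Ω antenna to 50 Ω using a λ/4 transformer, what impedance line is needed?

Z_qwt = √(Z_0·R_L) = √(50 × 31.9) = √1595

Z_qwt ≈ 39.9 Ω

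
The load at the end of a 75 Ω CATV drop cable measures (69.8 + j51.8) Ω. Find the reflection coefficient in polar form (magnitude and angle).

Γ = (Z_L − Z_0)/(Z_L + Z_0) = (-5.2 + j51.8)/(144.8 + j51.8)
|Γ| = 52.1/154 = 0.339

Γ ≈ 0.339 ∠ 76°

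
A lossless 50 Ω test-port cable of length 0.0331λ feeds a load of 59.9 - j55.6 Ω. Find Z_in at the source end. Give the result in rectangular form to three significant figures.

Z_in ≈ 39.4 − j44.6 Ω

βl = 2π × 0.0331 = 11.9°
tan(βl) = tan(11.9°) = 0.211
Z_in = Z_0·(Z_L + jZ_0·tanβl)/(Z_0 + jZ_L·tanβl)
     = 50·(59.9 − j45)/(61.7 + j12.6)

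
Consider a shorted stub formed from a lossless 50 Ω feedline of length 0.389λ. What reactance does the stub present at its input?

βl = 2π × 0.389 = 140°
tan(βl) = -0.838
For a shorted stub, Z_in = jZ_0·tan(βl)

X_in ≈ -41.9 Ω (capacitive)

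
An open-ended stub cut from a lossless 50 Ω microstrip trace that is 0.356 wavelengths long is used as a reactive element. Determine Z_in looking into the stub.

Z_in ≈ +j39.3 Ω

βl = 2π × 0.356 = 128°
tan(βl) = -1.27
For an open-ended stub, Z_in = −jZ_0·cot(βl) = −jZ_0/tan(βl)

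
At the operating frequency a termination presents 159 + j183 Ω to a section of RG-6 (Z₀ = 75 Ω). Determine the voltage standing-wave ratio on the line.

Γ = (Z_L − Z_0)/(Z_L + Z_0) = (84 + j183)/(234 + j183)
|Γ| = 201/297 = 0.678
VSWR = (1 + |Γ|)/(1 − |Γ|) = 1.68/0.322

VSWR ≈ 5.21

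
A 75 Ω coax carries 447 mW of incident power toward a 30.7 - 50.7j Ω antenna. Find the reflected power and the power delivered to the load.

P_reflected ≈ 147 mW; P_delivered ≈ 300 mW

|Γ| = |(-44.3 − j50.7)/(105.7 − j50.7)| = 0.574
|Γ|² = 0.33
P_refl = |Γ|²·P_inc = 147 mW, P_del = (1 − |Γ|²)·P_inc = 300 mW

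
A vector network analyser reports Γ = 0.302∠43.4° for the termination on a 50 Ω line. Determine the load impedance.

Z_L = Z_0·(1 + Γ)/(1 − Γ) = 50·(1.22 + j0.208)/(0.781 − j0.208)

Z_L ≈ 69.7 + j31.8 Ω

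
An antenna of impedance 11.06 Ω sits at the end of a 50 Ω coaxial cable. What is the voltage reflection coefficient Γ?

Γ = (Z_L − Z_0)/(Z_L + Z_0) = (11.06 − 50)/(11.06 + 50) = -38.94/61.06

Γ = -0.638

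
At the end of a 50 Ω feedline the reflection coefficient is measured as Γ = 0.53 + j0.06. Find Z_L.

Z_L = Z_0·(1 + Γ)/(1 − Γ) = 50·(1.53 + j0.06)/(0.47 − j0.06)

Z_L ≈ 159 + j26.7 Ω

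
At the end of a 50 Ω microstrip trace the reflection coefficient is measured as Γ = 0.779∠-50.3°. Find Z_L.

Z_L = Z_0·(1 + Γ)/(1 − Γ) = 50·(1.5 − j0.599)/(0.502 + j0.599)

Z_L ≈ 32.1 − j98 Ω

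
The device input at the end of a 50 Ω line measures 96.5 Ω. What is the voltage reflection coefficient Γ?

Γ = (Z_L − Z_0)/(Z_L + Z_0) = (96.5 − 50)/(96.5 + 50) = 46.5/146.5

Γ = 0.317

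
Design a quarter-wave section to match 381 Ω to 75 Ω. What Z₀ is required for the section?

Z_qwt ≈ 169 Ω

Z_qwt = √(Z_0·R_L) = √(75 × 381) = √28580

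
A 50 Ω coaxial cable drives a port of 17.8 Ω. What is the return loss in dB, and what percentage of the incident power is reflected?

RL ≈ 6.47 dB; 22.6% of incident power reflected

Γ = (17.8 − 50)/(17.8 + 50) = -0.475
RL = −20·log₁₀(0.475) = 6.47 dB
P_refl/P_inc = |Γ|² = 0.226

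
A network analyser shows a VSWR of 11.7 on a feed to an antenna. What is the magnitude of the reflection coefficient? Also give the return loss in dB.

|Γ| = (S − 1)/(S + 1) = (11.7 − 1)/(11.7 + 1) = 10.7/12.7
RL = −20·log₁₀|Γ| = −20·log₁₀(0.843)

|Γ| ≈ 0.843; return loss ≈ 1.49 dB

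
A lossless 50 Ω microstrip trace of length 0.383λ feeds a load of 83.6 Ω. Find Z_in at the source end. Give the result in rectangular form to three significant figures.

Z_in ≈ 46.2 + j24.7 Ω

βl = 2π × 0.383 = 138°
tan(βl) = tan(138°) = -0.904
Z_in = Z_0·(Z_L + jZ_0·tanβl)/(Z_0 + jZ_L·tanβl)
     = 50·(83.6 − j45.2)/(50 − j75.6)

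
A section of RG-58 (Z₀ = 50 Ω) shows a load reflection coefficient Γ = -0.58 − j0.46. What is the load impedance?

Z_L ≈ 8.35 − j17 Ω

Z_L = Z_0·(1 + Γ)/(1 − Γ) = 50·(0.42 − j0.46)/(1.58 + j0.46)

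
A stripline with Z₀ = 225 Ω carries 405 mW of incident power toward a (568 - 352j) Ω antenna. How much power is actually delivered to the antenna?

P_delivered ≈ 275 mW

|Γ| = |(343 − j352)/(793 − j352)| = 0.566
|Γ|² = 0.321
P_refl = |Γ|²·P_inc = 130 mW, P_del = (1 − |Γ|²)·P_inc = 275 mW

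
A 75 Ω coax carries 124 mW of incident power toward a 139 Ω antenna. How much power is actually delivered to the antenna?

P_delivered ≈ 113 mW

Γ = (139 − 75)/(139 + 75) = 0.299
|Γ|² = 0.0894
P_refl = |Γ|²·P_inc = 11.1 mW, P_del = (1 − |Γ|²)·P_inc = 113 mW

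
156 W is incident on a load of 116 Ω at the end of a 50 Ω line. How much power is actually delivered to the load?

Γ = (116 − 50)/(116 + 50) = 0.398
|Γ|² = 0.158
P_refl = |Γ|²·P_inc = 24.7 W, P_del = (1 − |Γ|²)·P_inc = 131 W

P_delivered ≈ 131 W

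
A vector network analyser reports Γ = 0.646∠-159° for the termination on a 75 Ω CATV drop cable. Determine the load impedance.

Z_L = Z_0·(1 + Γ)/(1 − Γ) = 75·(0.397 − j0.232)/(1.6 + j0.232)

Z_L ≈ 16.7 − j13.2 Ω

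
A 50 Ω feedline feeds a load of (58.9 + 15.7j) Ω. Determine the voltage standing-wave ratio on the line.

VSWR ≈ 1.39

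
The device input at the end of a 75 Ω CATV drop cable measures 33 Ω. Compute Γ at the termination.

Γ = -0.389

Γ = (Z_L − Z_0)/(Z_L + Z_0) = (33 − 75)/(33 + 75) = -42/108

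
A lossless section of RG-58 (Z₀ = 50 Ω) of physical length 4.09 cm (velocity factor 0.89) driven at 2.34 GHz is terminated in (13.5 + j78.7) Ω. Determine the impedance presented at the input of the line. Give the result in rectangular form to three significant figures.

λ = v/f = 0.89·c / 2.34 GHz = 0.114 m
βl = 2π·l/λ = 2π × 0.358 = 129°
tan(βl) = tan(129°) = -1.23
Z_in = Z_0·(Z_L + jZ_0·tanβl)/(Z_0 + jZ_L·tanβl)
     = 50·(13.5 + j17)/(147 − j16.6)

Z_in ≈ 3.88 + j6.24 Ω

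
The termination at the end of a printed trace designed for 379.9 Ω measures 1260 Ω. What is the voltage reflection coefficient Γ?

Γ = (Z_L − Z_0)/(Z_L + Z_0) = (1260 − 379.9)/(1260 + 379.9) = 880.1/1640

Γ = 0.537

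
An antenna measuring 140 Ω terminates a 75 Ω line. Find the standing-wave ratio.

Γ = (140 − 75)/(140 + 75) = 0.302
VSWR = (1 + 0.302)/(1 − 0.302)

VSWR ≈ 1.87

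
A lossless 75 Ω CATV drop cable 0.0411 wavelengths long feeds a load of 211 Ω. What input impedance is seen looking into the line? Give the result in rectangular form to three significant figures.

βl = 2π × 0.0411 = 14.8°
tan(βl) = tan(14.8°) = 0.264
Z_in = Z_0·(Z_L + jZ_0·tanβl)/(Z_0 + jZ_L·tanβl)
     = 75·(211 + j19.8)/(75 + j55.7)

Z_in ≈ 145 − j88.3 Ω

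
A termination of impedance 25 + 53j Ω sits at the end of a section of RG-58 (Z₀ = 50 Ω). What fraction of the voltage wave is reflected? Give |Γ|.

Γ = (Z_L − Z_0)/(Z_L + Z_0) = (-25 + j53)/(75 + j53)
|Γ| = 58.6/91.8

|Γ| ≈ 0.638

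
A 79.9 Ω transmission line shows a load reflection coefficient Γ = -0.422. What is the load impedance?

Z_L = Z_0·(1 + Γ)/(1 − Γ) = 79.9·(0.578)/(1.42)

Z_L ≈ 32.5 Ω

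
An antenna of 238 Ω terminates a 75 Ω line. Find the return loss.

RL ≈ 5.67 dB

Γ = (238 − 75)/(238 + 75) = 0.521
RL = −20·log₁₀|Γ| = −20·log₁₀(0.521)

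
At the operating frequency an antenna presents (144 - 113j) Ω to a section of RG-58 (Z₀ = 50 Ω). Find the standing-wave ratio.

Γ = (Z_L − Z_0)/(Z_L + Z_0) = (94 − j113)/(194 − j113)
|Γ| = 147/225 = 0.655
VSWR = (1 + |Γ|)/(1 − |Γ|) = 1.65/0.345

VSWR ≈ 4.79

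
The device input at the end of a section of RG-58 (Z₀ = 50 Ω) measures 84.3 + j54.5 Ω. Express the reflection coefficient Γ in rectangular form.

Γ ≈ 0.361 + j0.259

Γ = (Z_L − Z_0)/(Z_L + Z_0) = (34.3 + j54.5)/(134.3 + j54.5)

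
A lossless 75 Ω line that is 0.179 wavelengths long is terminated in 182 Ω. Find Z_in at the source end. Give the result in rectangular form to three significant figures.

Z_in ≈ 36.6 − j28.7 Ω

βl = 2π × 0.179 = 64.4°
tan(βl) = tan(64.4°) = 2.09
Z_in = Z_0·(Z_L + jZ_0·tanβl)/(Z_0 + jZ_L·tanβl)
     = 75·(182 + j157)/(75 + j381)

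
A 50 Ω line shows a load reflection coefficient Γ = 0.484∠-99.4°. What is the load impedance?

Z_L = Z_0·(1 + Γ)/(1 − Γ) = 50·(0.921 − j0.478)/(1.08 + j0.478)

Z_L ≈ 27.5 − j34.3 Ω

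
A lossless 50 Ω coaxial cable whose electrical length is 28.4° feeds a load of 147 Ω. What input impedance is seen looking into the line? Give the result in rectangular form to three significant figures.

Z_in ≈ 53.9 − j58.6 Ω

tan(βl) = tan(28.4°) = 0.541
Z_in = Z_0·(Z_L + jZ_0·tanβl)/(Z_0 + jZ_L·tanβl)
     = 50·(147 + j27)/(50 + j79.5)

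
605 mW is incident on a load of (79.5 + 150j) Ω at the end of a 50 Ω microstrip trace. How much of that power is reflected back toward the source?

|Γ| = |(29.5 + j150)/(129.5 + j150)| = 0.771
|Γ|² = 0.595
P_refl = |Γ|²·P_inc = 360 mW, P_del = (1 − |Γ|²)·P_inc = 245 mW

P_reflected ≈ 360 mW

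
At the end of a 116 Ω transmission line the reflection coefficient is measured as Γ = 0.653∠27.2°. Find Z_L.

Z_L = Z_0·(1 + Γ)/(1 − Γ) = 116·(1.58 + j0.298)/(0.419 − j0.298)

Z_L ≈ 251 + j261 Ω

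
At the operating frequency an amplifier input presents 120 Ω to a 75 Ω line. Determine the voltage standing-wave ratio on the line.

VSWR ≈ 1.6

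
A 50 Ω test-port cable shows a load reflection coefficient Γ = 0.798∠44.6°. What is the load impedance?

Z_L ≈ 36.3 + j112 Ω

Z_L = Z_0·(1 + Γ)/(1 − Γ) = 50·(1.57 + j0.56)/(0.432 − j0.56)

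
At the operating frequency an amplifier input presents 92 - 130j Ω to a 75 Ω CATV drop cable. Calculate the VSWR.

VSWR ≈ 4.26

Γ = (Z_L − Z_0)/(Z_L + Z_0) = (17 − j130)/(167 − j130)
|Γ| = 131/212 = 0.619
VSWR = (1 + |Γ|)/(1 − |Γ|) = 1.62/0.381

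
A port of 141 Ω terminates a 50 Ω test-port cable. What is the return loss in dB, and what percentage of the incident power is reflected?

RL ≈ 6.44 dB; 22.7% of incident power reflected

Γ = (141 − 50)/(141 + 50) = 0.476
RL = −20·log₁₀(0.476) = 6.44 dB
P_refl/P_inc = |Γ|² = 0.227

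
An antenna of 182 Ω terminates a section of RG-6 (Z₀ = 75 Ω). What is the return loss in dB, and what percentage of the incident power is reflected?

RL ≈ 7.61 dB; 17.3% of incident power reflected

Γ = (182 − 75)/(182 + 75) = 0.416
RL = −20·log₁₀(0.416) = 7.61 dB
P_refl/P_inc = |Γ|² = 0.173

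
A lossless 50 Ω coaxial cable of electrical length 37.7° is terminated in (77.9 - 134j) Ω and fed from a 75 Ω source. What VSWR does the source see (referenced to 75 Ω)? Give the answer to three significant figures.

tan(βl) = 0.773
Z_in = Z_0·(Z_L + jZ_0·tanβl)/(Z_0 + jZ_L·tanβl) = 11.4 − j35.5 Ω
Γ_s = (Z_in − Z_s)/(Z_in + Z_s) = (-63.6 − j35.5)/(86.4 − j35.5), |Γ_s| = 0.779
VSWR = (1 + |Γ_s|)/(1 − |Γ_s|)

VSWR ≈ 8.06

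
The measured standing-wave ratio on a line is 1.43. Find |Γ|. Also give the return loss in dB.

|Γ| ≈ 0.177; return loss ≈ 15 dB

|Γ| = (S − 1)/(S + 1) = (1.43 − 1)/(1.43 + 1) = 0.43/2.43
RL = −20·log₁₀|Γ| = −20·log₁₀(0.177)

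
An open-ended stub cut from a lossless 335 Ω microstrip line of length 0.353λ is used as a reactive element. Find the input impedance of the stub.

Z_in ≈ +j253 Ω

βl = 2π × 0.353 = 127°
tan(βl) = -1.32
For an open-ended stub, Z_in = −jZ_0·cot(βl) = −jZ_0/tan(βl)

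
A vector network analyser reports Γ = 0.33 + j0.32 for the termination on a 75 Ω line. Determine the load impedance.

Z_L ≈ 107 + j87.1 Ω

Z_L = Z_0·(1 + Γ)/(1 − Γ) = 75·(1.33 + j0.32)/(0.67 − j0.32)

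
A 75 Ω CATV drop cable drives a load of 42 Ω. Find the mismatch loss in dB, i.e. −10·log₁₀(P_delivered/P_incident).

mismatch loss ≈ 0.36 dB

Γ = (42 − 75)/(42 + 75) = -0.282
|Γ|² = 0.0796, so P_del/P_inc = 1 − |Γ|² = 0.92
ML = −10·log₁₀(1 − |Γ|²)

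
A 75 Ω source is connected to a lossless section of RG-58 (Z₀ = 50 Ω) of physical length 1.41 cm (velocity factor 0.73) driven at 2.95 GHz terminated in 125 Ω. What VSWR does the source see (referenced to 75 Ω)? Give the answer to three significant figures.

VSWR ≈ 3.49

λ = v/f = 0.73·c / 2.95 GHz = 0.0742 m
βl = 2π·l/λ = 2π × 0.19 = 68.4°
tan(βl) = 2.52
Z_in = Z_0·(Z_L + jZ_0·tanβl)/(Z_0 + jZ_L·tanβl) = 22.6 − j16.2 Ω
Γ_s = (Z_in − Z_s)/(Z_in + Z_s) = (-52.4 − j16.2)/(97.6 − j16.2), |Γ_s| = 0.555
VSWR = (1 + |Γ_s|)/(1 − |Γ_s|)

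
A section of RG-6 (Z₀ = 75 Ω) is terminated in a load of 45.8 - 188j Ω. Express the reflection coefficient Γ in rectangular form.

Γ ≈ 0.637 − j0.565

Γ = (Z_L − Z_0)/(Z_L + Z_0) = (-29.2 − j188)/(120.8 − j188)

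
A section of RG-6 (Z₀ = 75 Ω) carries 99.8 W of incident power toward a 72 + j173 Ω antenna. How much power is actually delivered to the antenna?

|Γ| = |(-3 + j173)/(147 + j173)| = 0.762
|Γ|² = 0.581
P_refl = |Γ|²·P_inc = 58 W, P_del = (1 − |Γ|²)·P_inc = 41.8 W

P_delivered ≈ 41.8 W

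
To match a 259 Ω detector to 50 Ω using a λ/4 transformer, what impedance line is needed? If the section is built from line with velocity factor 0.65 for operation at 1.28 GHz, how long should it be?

Z_qwt ≈ 114 Ω; length ≈ 3.81 cm

Z_qwt = √(Z_0·R_L) = √(50 × 259) = √12950
λ = 0.65·c/f = 0.152 m, so l = λ/4 = 0.0381 m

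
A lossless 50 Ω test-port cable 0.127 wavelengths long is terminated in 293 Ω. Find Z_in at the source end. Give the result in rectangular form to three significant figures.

βl = 2π × 0.127 = 45.7°
tan(βl) = tan(45.7°) = 1.03
Z_in = Z_0·(Z_L + jZ_0·tanβl)/(Z_0 + jZ_L·tanβl)
     = 50·(293 + j51.3)/(50 + j300)

Z_in ≈ 16.2 − j46.1 Ω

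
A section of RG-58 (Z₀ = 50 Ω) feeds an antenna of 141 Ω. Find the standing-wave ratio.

Γ = (141 − 50)/(141 + 50) = 0.476
VSWR = (1 + 0.476)/(1 − 0.476)

VSWR ≈ 2.82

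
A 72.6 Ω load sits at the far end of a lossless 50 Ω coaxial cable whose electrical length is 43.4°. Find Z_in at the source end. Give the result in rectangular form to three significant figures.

Z_in ≈ 47.7 − j18.2 Ω

tan(βl) = tan(43.4°) = 0.946
Z_in = Z_0·(Z_L + jZ_0·tanβl)/(Z_0 + jZ_L·tanβl)
     = 50·(72.6 + j47.3)/(50 + j68.7)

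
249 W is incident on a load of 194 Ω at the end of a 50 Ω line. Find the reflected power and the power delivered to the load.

P_reflected ≈ 86.7 W; P_delivered ≈ 162 W

Γ = (194 − 50)/(194 + 50) = 0.59
|Γ|² = 0.348
P_refl = |Γ|²·P_inc = 86.7 W, P_del = (1 − |Γ|²)·P_inc = 162 W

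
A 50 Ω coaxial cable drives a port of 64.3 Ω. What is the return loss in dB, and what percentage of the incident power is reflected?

RL ≈ 18.1 dB; 1.57% of incident power reflected

Γ = (64.3 − 50)/(64.3 + 50) = 0.125
RL = −20·log₁₀(0.125) = 18.1 dB
P_refl/P_inc = |Γ|² = 0.0157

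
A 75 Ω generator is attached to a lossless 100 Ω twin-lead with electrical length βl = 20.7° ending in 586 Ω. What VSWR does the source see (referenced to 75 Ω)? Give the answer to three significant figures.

VSWR ≈ 7.39

tan(βl) = 0.378
Z_in = Z_0·(Z_L + jZ_0·tanβl)/(Z_0 + jZ_L·tanβl) = 113 − j213 Ω
Γ_s = (Z_in − Z_s)/(Z_in + Z_s) = (38.4 − j213)/(188 − j213), |Γ_s| = 0.762
VSWR = (1 + |Γ_s|)/(1 − |Γ_s|)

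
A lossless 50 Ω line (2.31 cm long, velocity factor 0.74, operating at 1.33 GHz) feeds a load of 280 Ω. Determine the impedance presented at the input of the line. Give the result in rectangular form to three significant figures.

Z_in ≈ 15 − j40 Ω

λ = v/f = 0.74·c / 1.33 GHz = 0.167 m
βl = 2π·l/λ = 2π × 0.138 = 49.8°
tan(βl) = tan(49.8°) = 1.18
Z_in = Z_0·(Z_L + jZ_0·tanβl)/(Z_0 + jZ_L·tanβl)
     = 50·(280 + j59.2)/(50 + j332)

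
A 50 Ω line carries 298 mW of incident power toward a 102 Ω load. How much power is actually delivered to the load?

Γ = (102 − 50)/(102 + 50) = 0.342
|Γ|² = 0.117
P_refl = |Γ|²·P_inc = 34.9 mW, P_del = (1 − |Γ|²)·P_inc = 263 mW

P_delivered ≈ 263 mW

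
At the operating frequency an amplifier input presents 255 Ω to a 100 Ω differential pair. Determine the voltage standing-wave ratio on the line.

For a purely resistive load, VSWR = R_L/Z_0 or Z_0/R_L (whichever > 1) = 255/100

VSWR ≈ 2.55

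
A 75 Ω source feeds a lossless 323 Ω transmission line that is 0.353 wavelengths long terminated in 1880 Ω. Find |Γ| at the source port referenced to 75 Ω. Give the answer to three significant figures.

βl = 2π × 0.353 = 127°
tan(βl) = -1.32
Z_in = Z_0·(Z_L + jZ_0·tanβl)/(Z_0 + jZ_L·tanβl) = 85.7 + j233 Ω
Γ_s = (Z_in − Z_s)/(Z_in + Z_s) = (10.7 + j233)/(161 + j233), |Γ_s| = 0.824

|Γ| ≈ 0.824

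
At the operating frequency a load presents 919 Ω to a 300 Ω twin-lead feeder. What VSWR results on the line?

VSWR ≈ 3.06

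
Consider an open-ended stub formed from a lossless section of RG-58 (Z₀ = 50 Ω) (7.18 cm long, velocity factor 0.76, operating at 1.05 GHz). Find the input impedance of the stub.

λ = v/f = 0.76·c / 1.05 GHz = 0.217 m
βl = 2π·l/λ = 2π × 0.331 = 119°
tan(βl) = -1.8
For an open-ended stub, Z_in = −jZ_0·cot(βl) = −jZ_0/tan(βl)

Z_in ≈ +j27.8 Ω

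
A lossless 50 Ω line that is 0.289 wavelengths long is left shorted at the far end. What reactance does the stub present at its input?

X_in ≈ -200 Ω (capacitive)

βl = 2π × 0.289 = 104°
tan(βl) = -4
For a shorted stub, Z_in = jZ_0·tan(βl)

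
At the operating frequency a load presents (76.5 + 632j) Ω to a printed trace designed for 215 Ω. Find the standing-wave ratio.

VSWR ≈ 27.4

Γ = (Z_L − Z_0)/(Z_L + Z_0) = (-138.5 + j632)/(291.5 + j632)
|Γ| = 647/696 = 0.93
VSWR = (1 + |Γ|)/(1 − |Γ|) = 1.93/0.0704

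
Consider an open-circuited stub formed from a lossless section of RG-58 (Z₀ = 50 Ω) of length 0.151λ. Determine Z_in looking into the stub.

βl = 2π × 0.151 = 54.4°
tan(βl) = 1.39
For an open-circuited stub, Z_in = −jZ_0·cot(βl) = −jZ_0/tan(βl)

Z_in ≈ −j35.8 Ω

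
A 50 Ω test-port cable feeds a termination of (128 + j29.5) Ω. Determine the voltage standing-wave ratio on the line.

Γ = (Z_L − Z_0)/(Z_L + Z_0) = (78 + j29.5)/(178 + j29.5)
|Γ| = 83.4/180 = 0.462
VSWR = (1 + |Γ|)/(1 − |Γ|) = 1.46/0.538

VSWR ≈ 2.72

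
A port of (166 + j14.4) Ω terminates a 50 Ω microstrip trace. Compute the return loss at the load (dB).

Γ = (116 + j14.4)/(216 + j14.4), |Γ| = 0.54
RL = −20·log₁₀|Γ| = −20·log₁₀(0.54)

RL ≈ 5.35 dB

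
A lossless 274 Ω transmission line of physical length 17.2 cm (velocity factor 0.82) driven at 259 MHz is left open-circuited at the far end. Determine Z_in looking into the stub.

Z_in ≈ −j127 Ω

λ = v/f = 0.82·c / 259 MHz = 0.95 m
βl = 2π·l/λ = 2π × 0.181 = 65.2°
tan(βl) = 2.16
For an open-circuited stub, Z_in = −jZ_0·cot(βl) = −jZ_0/tan(βl)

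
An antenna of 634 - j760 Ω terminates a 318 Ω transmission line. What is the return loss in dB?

RL ≈ 3.41 dB

Γ = (316 − j760)/(952 − j760), |Γ| = 0.676
RL = −20·log₁₀|Γ| = −20·log₁₀(0.676)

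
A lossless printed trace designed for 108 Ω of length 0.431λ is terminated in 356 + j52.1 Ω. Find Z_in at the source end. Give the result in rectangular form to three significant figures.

Z_in ≈ 113 + j143 Ω

βl = 2π × 0.431 = 155°
tan(βl) = tan(155°) = -0.463
Z_in = Z_0·(Z_L + jZ_0·tanβl)/(Z_0 + jZ_L·tanβl)
     = 108·(356 + j2.11)/(132 − j165)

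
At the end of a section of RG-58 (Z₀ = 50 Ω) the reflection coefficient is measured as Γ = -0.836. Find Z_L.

Z_L = Z_0·(1 + Γ)/(1 − Γ) = 50·(0.164)/(1.84)

Z_L ≈ 4.47 Ω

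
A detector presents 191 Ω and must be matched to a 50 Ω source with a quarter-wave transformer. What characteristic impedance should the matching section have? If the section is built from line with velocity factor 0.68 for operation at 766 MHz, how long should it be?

Z_qwt = √(Z_0·R_L) = √(50 × 191) = √9550
λ = 0.68·c/f = 0.266 m, so l = λ/4 = 0.0666 m

Z_qwt ≈ 97.7 Ω; length ≈ 6.66 cm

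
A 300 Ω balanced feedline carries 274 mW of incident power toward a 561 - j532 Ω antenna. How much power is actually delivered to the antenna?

P_delivered ≈ 180 mW

|Γ| = |(261 − j532)/(861 − j532)| = 0.585
|Γ|² = 0.343
P_refl = |Γ|²·P_inc = 93.9 mW, P_del = (1 − |Γ|²)·P_inc = 180 mW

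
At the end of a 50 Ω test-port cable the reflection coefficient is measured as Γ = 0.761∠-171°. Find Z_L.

Z_L ≈ 6.83 − j3.86 Ω

Z_L = Z_0·(1 + Γ)/(1 − Γ) = 50·(0.248 − j0.119)/(1.75 + j0.119)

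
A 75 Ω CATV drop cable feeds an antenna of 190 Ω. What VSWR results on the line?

VSWR ≈ 2.53

Γ = (190 − 75)/(190 + 75) = 0.434
VSWR = (1 + 0.434)/(1 − 0.434)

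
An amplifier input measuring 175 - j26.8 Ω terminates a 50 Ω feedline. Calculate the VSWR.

VSWR ≈ 3.59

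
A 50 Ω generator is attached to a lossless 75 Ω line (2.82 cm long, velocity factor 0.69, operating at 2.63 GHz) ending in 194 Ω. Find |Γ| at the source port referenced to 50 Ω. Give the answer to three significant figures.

|Γ| ≈ 0.453

λ = v/f = 0.69·c / 2.63 GHz = 0.0787 m
βl = 2π·l/λ = 2π × 0.358 = 129°
tan(βl) = -1.24
Z_in = Z_0·(Z_L + jZ_0·tanβl)/(Z_0 + jZ_L·tanβl) = 43.7 + j47 Ω
Γ_s = (Z_in − Z_s)/(Z_in + Z_s) = (-6.29 + j47)/(93.7 + j47), |Γ_s| = 0.453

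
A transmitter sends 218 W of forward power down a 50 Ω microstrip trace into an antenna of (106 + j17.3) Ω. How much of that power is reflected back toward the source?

|Γ| = |(56 + j17.3)/(156 + j17.3)| = 0.373
|Γ|² = 0.139
P_refl = |Γ|²·P_inc = 30.4 W, P_del = (1 − |Γ|²)·P_inc = 188 W

P_reflected ≈ 30.4 W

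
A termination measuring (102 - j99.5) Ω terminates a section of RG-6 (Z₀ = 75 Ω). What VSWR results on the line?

Γ = (Z_L − Z_0)/(Z_L + Z_0) = (27 − j99.5)/(177 − j99.5)
|Γ| = 103/203 = 0.508
VSWR = (1 + |Γ|)/(1 − |Γ|) = 1.51/0.492

VSWR ≈ 3.06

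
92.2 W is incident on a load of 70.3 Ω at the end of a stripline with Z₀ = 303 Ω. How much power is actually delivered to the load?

P_delivered ≈ 56.4 W

Γ = (70.3 − 303)/(70.3 + 303) = -0.623
|Γ|² = 0.389
P_refl = |Γ|²·P_inc = 35.8 W, P_del = (1 − |Γ|²)·P_inc = 56.4 W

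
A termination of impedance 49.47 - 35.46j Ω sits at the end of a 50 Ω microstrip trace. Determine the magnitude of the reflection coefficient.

|Γ| ≈ 0.336

Γ = (Z_L − Z_0)/(Z_L + Z_0) = (-0.53 − j35.46)/(99.47 − j35.46)
|Γ| = 35.5/106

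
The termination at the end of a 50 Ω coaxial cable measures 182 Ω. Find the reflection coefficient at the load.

Γ = (Z_L − Z_0)/(Z_L + Z_0) = (182 − 50)/(182 + 50) = 132/232

Γ = 0.569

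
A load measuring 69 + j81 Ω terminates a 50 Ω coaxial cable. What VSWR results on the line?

VSWR ≈ 3.74

Γ = (Z_L − Z_0)/(Z_L + Z_0) = (19 + j81)/(119 + j81)
|Γ| = 83.2/144 = 0.578
VSWR = (1 + |Γ|)/(1 − |Γ|) = 1.58/0.422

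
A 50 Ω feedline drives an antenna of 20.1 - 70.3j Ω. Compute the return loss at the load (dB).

Γ = (-29.9 − j70.3)/(70.1 − j70.3), |Γ| = 0.77
RL = −20·log₁₀|Γ| = −20·log₁₀(0.77)

RL ≈ 2.28 dB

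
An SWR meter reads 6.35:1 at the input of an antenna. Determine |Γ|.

|Γ| ≈ 0.728

|Γ| = (S − 1)/(S + 1) = (6.35 − 1)/(6.35 + 1) = 5.35/7.35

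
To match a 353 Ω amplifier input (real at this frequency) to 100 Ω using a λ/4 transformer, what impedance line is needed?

Z_qwt = √(Z_0·R_L) = √(100 × 353) = √35300

Z_qwt ≈ 188 Ω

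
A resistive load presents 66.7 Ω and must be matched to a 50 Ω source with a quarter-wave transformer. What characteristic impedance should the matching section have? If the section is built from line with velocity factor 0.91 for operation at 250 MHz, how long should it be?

Z_qwt ≈ 57.7 Ω; length ≈ 27.3 cm

Z_qwt = √(Z_0·R_L) = √(50 × 66.7) = √3335
λ = 0.91·c/f = 1.09 m, so l = λ/4 = 0.273 m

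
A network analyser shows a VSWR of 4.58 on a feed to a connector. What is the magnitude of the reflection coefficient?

|Γ| = (S − 1)/(S + 1) = (4.58 − 1)/(4.58 + 1) = 3.58/5.58

|Γ| ≈ 0.642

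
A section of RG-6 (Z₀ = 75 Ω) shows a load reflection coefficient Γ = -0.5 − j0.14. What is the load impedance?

Z_L = Z_0·(1 + Γ)/(1 − Γ) = 75·(0.5 − j0.14)/(1.5 + j0.14)

Z_L ≈ 24.1 − j9.25 Ω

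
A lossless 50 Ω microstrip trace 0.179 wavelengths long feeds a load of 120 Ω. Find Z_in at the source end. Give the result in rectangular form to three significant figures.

βl = 2π × 0.179 = 64.4°
tan(βl) = tan(64.4°) = 2.09
Z_in = Z_0·(Z_L + jZ_0·tanβl)/(Z_0 + jZ_L·tanβl)
     = 50·(120 + j105)/(50 + j251)

Z_in ≈ 24.6 − j19 Ω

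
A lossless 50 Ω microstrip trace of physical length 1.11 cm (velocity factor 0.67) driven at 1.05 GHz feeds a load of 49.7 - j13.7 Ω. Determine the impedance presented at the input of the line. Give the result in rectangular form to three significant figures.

λ = v/f = 0.67·c / 1.05 GHz = 0.191 m
βl = 2π·l/λ = 2π × 0.058 = 20.9°
tan(βl) = tan(20.9°) = 0.381
Z_in = Z_0·(Z_L + jZ_0·tanβl)/(Z_0 + jZ_L·tanβl)
     = 50·(49.7 + j5.37)/(55.2 + j19)

Z_in ≈ 41.7 − j9.47 Ω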